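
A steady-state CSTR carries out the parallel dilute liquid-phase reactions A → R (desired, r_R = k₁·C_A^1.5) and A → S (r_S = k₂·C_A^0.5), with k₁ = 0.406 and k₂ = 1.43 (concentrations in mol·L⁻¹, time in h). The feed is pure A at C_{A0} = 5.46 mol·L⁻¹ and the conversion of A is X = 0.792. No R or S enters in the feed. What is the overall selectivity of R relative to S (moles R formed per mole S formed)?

0.322

Exit C_A = C_{A0}(1−X) = 5.46×0.208 = 1.136 mol·L⁻¹.
Rates in a CSTR are evaluated at the outlet concentration: r_R = 0.406×1.136^1.5 = 0.4914, r_S = 1.43×1.136^0.5 = 1.524.
Overall selectivity = C_R/C_S = r_Rτ/(r_Sτ) = r_R/r_S = 0.322.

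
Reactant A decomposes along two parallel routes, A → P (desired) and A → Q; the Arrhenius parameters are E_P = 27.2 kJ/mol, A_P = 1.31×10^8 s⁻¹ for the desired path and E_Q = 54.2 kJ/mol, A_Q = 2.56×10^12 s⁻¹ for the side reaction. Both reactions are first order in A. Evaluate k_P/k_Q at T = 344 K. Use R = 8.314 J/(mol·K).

0.644

k_P/k_Q = (A_P/A_Q)·exp[−(E_P−E_Q)/(RT)] = (A_P/A_Q)·exp[(E_Q−E_P)/(RT)].
(E_Q−E_P)/(RT) = (54.2−27.2)×10³/(8.314×344) = 27000/2860 = 9.441.
k_P/k_Q = (1.31×10^8/2.56×10^12)·exp(9.441) = 5.117×10^-5 × 12588 = 0.644.
Since E_P < E_Q, lowering the temperature improves selectivity toward P.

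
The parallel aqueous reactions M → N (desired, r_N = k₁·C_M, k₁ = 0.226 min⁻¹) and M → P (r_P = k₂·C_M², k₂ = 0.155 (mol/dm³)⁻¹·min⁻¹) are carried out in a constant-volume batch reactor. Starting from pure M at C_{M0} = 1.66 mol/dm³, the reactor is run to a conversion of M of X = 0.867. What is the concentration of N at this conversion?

C_M = C_{M0}(1−X) = 0.2208 mol/dm³.
Along a PFR/batch, dC_N/dC_M = −r_N/(r_N+r_P) = −k₁/(k₁+k₂·C_M).
Integrating from C_{M0} to C_M: C_N = (0.226/0.155)·ln[(0.226+0.155·1.66)/(0.226+0.155·0.221)] = 1.458·ln(0.4833/0.2602) = 0.9027 mol/dm³.

0.903 mol/dm³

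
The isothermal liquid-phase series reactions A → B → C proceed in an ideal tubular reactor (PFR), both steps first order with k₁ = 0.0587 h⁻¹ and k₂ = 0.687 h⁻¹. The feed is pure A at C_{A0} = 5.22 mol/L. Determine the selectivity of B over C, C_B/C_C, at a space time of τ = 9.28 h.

For first-order series with pure A initially, C_B(τ) = k₁C_{A0}/(k₂−k₁)·(e^(−k₁τ) − e^(−k₂τ)).
e^(−k₁τ) = e^(−0.0587×9.28) = e^(−0.5447) = 0.5800; e^(−k₂τ) = e^(−6.375) = 0.001703.
C_B = 0.0587×5.22/(0.687−0.0587) × (0.5800−0.001703) = 0.4877×0.5783 = 0.2820 mol/L.
C_A = C_{A0}e^(−k₁τ) = 3.028 mol/L, so C_C = C_{A0}−C_A−C_B = 1.910 mol/L; C_B/C_C = 0.148.

0.148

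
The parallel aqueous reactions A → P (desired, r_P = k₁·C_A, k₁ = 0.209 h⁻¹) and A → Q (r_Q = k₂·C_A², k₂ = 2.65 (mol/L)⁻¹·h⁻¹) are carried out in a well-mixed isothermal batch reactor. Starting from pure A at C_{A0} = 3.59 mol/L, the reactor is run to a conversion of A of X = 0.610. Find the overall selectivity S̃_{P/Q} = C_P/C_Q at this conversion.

0.0338

C_A = C_{A0}(1−X) = 1.400 mol/L.
Along a PFR/batch, dC_P/dC_A = −r_P/(r_P+r_Q) = −k₁/(k₁+k₂·C_A).
Integrating from C_{A0} to C_A: C_P = (0.209/2.65)·ln[(0.209+2.65·3.59)/(0.209+2.65·1.40)] = 0.07887·ln(9.722/3.919) = 0.07165 mol/L.
C_Q = (C_{A0}−C_A)−C_P = 2.118 mol/L; S̃_{P/Q} = 0.07165/2.118 = 0.0338.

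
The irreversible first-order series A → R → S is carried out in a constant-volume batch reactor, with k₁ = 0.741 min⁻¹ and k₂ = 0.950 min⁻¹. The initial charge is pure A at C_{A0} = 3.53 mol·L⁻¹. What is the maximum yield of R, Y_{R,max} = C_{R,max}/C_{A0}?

0.323

For a first-order series the maximum intermediate yield is C_{R,max}/C_{A0} = (k₁/k₂)^[k₂/(k₂−k₁)].
= (0.741/0.950)^(0.950/(0.950−0.741)) = (0.7800)^(4.545) = 0.3232.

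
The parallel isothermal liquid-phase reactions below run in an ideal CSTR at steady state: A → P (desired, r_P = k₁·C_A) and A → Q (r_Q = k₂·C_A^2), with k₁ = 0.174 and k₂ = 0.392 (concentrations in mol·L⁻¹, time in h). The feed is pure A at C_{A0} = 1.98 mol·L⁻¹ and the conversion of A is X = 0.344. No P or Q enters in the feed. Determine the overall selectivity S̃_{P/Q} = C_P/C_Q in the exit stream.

Exit C_A = C_{A0}(1−X) = 1.98×0.656 = 1.299 mol·L⁻¹.
A CSTR operates uniformly at the exit composition, giving r_P = 0.2260 and r_Q = 0.6613 (each k·C_A^n at C_A = 1.299).
Overall selectivity = C_P/C_Q = r_Pτ/(r_Qτ) = r_P/r_Q = 0.342.

0.342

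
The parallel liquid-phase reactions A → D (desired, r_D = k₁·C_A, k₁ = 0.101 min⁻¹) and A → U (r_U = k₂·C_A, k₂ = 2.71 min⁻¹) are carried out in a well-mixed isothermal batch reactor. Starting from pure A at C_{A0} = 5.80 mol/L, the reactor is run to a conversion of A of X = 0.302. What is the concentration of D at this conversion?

0.0629 mol/L

C_A = C_{A0}(1−X) = 4.048 mol/L.
Both paths are first order in A, so the instantaneous fraction to D is constant: dC_D/d(−C_A) = k₁/(k₁+k₂) = 0.03593.
C_D = 0.03593·(C_{A0}−C_A) = 0.03593×1.752 = 0.0629 mol/L.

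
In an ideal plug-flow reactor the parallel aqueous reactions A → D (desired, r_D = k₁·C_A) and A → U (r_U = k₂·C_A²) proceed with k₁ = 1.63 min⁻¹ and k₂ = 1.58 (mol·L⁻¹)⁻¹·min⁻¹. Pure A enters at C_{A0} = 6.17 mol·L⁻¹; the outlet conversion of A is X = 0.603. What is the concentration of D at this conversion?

0.750 mol·L⁻¹

C_A = C_{A0}(1−X) = 2.449 mol·L⁻¹.
Along a PFR/batch, dC_D/dC_A = −r_D/(r_D+r_U) = −k₁/(k₁+k₂·C_A).
Integrating from C_{A0} to C_A: C_D = (1.63/1.58)·ln[(1.63+1.58·6.17)/(1.63+1.58·2.45)] = 1.032·ln(11.38/5.500) = 0.7500 mol·L⁻¹.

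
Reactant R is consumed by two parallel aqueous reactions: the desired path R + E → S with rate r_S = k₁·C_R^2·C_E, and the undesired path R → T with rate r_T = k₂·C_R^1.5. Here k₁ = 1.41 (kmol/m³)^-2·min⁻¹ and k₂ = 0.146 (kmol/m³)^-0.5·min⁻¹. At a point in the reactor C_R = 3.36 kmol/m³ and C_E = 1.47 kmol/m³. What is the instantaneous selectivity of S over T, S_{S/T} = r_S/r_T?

S_{S/T} = r_S/r_T = (k₁·C_R^2·C_E)/(k₂·C_R^1.5) = (k₁/k₂)·C_R^0.5·C_E.
= (1.41×3.360^2×1.470) / (0.146×3.360^1.5) = 23.40/0.8992 = 26.0.
Since the desired path is higher order in R, keeping C_R high (PFR or concentrated feed) favours S.

26.0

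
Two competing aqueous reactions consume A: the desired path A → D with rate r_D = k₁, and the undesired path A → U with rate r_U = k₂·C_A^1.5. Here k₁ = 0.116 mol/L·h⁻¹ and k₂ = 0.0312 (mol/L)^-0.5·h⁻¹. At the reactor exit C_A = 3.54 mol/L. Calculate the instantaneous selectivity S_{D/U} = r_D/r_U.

0.558

S_{D/U} = r_D/r_U = (k₁)/(k₂·C_A^1.5) = (k₁/k₂)·C_A^-1.5.
= (0.116) / (0.0312×3.540^1.5) = 0.1160/0.2078 = 0.558.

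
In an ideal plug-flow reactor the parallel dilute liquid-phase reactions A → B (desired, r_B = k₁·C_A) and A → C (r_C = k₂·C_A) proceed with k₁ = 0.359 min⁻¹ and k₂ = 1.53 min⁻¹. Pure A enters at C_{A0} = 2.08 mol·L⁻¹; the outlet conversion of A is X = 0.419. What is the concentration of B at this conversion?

0.166 mol·L⁻¹

C_A = C_{A0}(1−X) = 1.208 mol·L⁻¹.
Both paths are first order in A, so the instantaneous fraction to B is constant: dC_B/d(−C_A) = k₁/(k₁+k₂) = 0.1900.
C_B = 0.1900·(C_{A0}−C_A) = 0.1900×0.8715 = 0.166 mol·L⁻¹.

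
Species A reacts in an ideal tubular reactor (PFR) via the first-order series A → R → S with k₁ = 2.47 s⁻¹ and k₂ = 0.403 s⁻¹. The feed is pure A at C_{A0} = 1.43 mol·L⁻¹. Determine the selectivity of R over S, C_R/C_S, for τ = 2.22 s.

0.944

Solving the coupled first-order balances gives C_R(τ) = [k₁/(k₂−k₁)]·C_{A0}·(e^(−k₁τ) − e^(−k₂τ)).
e^(−k₁τ) = e^(−2.47×2.22) = e^(−5.483) = 0.004155; e^(−k₂τ) = e^(−0.8947) = 0.4087.
C_R = 2.47×1.43/(0.403−2.47) × (0.004155−0.4087) = (-1.709)×(-0.4046) = 0.6914 mol·L⁻¹.
C_A = C_{A0}e^(−k₁τ) = 0.005942 mol·L⁻¹, so C_S = C_{A0}−C_A−C_R = 0.7327 mol·L⁻¹; C_R/C_S = 0.944.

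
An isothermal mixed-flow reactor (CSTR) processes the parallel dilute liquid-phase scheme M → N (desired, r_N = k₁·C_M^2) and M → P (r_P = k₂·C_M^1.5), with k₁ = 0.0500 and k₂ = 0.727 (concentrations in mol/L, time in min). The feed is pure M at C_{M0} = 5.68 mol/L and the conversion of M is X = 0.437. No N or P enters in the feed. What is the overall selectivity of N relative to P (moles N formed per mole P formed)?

Exit C_M = C_{M0}(1−X) = 5.68×0.563 = 3.198 mol/L.
A CSTR operates uniformly at the exit composition, giving r_N = 0.5113 and r_P = 4.157 (each k·C_M^n at C_M = 3.198).
Overall selectivity = C_N/C_P = r_Nτ/(r_Pτ) = r_N/r_P = 0.123.

0.123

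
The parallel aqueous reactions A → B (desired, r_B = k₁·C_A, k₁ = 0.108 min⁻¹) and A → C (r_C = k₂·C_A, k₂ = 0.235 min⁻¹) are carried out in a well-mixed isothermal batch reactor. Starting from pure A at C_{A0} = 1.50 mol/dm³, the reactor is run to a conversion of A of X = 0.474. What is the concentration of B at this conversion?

0.224 mol/dm³

C_A = C_{A0}(1−X) = 0.7890 mol/dm³.
Both paths are first order in A, so the instantaneous fraction to B is constant: dC_B/d(−C_A) = k₁/(k₁+k₂) = 0.3149.
C_B = 0.3149·(C_{A0}−C_A) = 0.3149×0.7110 = 0.224 mol/dm³.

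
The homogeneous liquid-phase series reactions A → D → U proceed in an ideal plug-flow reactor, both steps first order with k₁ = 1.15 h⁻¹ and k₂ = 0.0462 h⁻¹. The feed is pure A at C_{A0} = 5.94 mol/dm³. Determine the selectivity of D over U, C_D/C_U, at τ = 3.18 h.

8.59

For first-order series with pure A initially, C_D(τ) = k₁C_{A0}/(k₂−k₁)·(e^(−k₁τ) − e^(−k₂τ)).
e^(−k₁τ) = e^(−1.15×3.18) = e^(−3.657) = 0.02581; e^(−k₂τ) = e^(−0.1469) = 0.8634.
C_D = 1.15×5.94/(0.0462−1.15) × (0.02581−0.8634) = (-6.189)×(-0.8376) = 5.183 mol/dm³.
C_A = C_{A0}e^(−k₁τ) = 0.1533 mol/dm³, so C_U = C_{A0}−C_A−C_D = 0.6034 mol/dm³; C_D/C_U = 8.59.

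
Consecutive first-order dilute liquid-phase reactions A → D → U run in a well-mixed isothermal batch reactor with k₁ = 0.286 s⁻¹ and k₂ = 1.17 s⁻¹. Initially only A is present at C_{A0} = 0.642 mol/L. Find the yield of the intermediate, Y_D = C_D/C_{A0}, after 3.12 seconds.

Solving the coupled first-order balances gives C_D(t) = [k₁/(k₂−k₁)]·C_{A0}·(e^(−k₁t) − e^(−k₂t)).
e^(−k₁t) = e^(−0.286×3.12) = e^(−0.8923) = 0.4097; e^(−k₂t) = e^(−3.650) = 0.02598.
C_D = 0.286×0.642/(1.17−0.286) × (0.4097−0.02598) = 0.2077×0.3837 = 0.07970 mol/L.
Y_D = C_D/C_{A0} = 0.07970/0.642 = 0.124.

0.124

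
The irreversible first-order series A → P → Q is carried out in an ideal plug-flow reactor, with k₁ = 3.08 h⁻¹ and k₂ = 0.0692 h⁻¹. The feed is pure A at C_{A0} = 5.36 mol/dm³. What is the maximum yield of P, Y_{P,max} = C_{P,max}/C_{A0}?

For a first-order series the maximum intermediate yield is C_{P,max}/C_{A0} = (k₁/k₂)^[k₂/(k₂−k₁)].
= (3.08/0.0692)^(0.0692/(0.0692−3.08)) = (44.51)^(-0.02298) = 0.9165.

0.916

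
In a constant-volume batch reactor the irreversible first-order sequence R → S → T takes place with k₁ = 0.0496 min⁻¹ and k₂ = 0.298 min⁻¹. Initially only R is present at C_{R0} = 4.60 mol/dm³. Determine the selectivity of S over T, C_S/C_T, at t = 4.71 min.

For first-order series with pure R initially, C_S(t) = k₁C_{R0}/(k₂−k₁)·(e^(−k₁t) − e^(−k₂t)).
e^(−k₁t) = e^(−0.0496×4.71) = e^(−0.2336) = 0.7917; e^(−k₂t) = e^(−1.404) = 0.2457.
C_S = 0.0496×4.60/(0.298−0.0496) × (0.7917−0.2457) = 0.9185×0.5460 = 0.5015 mol/dm³.
C_R = C_{R0}e^(−k₁t) = 3.642 mol/dm³, so C_T = C_{R0}−C_R−C_S = 0.4569 mol/dm³; C_S/C_T = 1.10.

1.10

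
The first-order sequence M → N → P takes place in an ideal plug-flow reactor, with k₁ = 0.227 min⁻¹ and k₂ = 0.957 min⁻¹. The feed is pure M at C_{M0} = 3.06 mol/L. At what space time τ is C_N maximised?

For first-order series the maximum of C_N occurs at τ_opt = ln(k₂/k₁)/(k₂−k₁).
= ln(0.957/0.227)/(0.957−0.227) = ln(4.216)/0.7300 = 1.439/0.7300 = 1.97 min.

1.97 min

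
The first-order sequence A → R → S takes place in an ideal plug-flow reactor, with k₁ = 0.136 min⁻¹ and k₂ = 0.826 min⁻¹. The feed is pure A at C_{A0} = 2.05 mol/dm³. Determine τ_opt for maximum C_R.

2.61 min

The intermediate peaks when r₁ = r₂, i.e. k₁e^(−k₁τ) = k₂e^(−k₂τ), giving τ_opt = ln(k₂/k₁)/(k₂−k₁).
= ln(0.826/0.136)/(0.826−0.136) = ln(6.074)/0.6900 = 1.804/0.6900 = 2.61 min.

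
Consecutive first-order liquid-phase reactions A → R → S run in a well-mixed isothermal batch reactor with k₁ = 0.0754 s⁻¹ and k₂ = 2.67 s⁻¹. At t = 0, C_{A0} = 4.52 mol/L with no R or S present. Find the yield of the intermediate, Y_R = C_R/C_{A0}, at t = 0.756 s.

0.0236

For first-order series with pure A initially, C_R(t) = k₁C_{A0}/(k₂−k₁)·(e^(−k₁t) − e^(−k₂t)).
e^(−k₁t) = e^(−0.0754×0.756) = e^(−0.05700) = 0.9446; e^(−k₂t) = e^(−2.019) = 0.1329.
C_R = 0.0754×4.52/(2.67−0.0754) × (0.9446−0.1329) = 0.1314×0.8117 = 0.1066 mol/L.
Y_R = C_R/C_{A0} = 0.1066/4.52 = 0.0236.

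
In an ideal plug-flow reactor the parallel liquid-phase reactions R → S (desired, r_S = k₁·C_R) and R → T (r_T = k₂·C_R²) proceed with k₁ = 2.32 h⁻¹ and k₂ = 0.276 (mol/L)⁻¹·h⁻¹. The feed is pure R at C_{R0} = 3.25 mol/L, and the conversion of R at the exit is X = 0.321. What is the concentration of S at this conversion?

0.788 mol/L

C_R = C_{R0}(1−X) = 2.207 mol/L.
Along a PFR/batch, dC_S/dC_R = −r_S/(r_S+r_T) = −k₁/(k₁+k₂·C_R).
Integrating from C_{R0} to C_R: C_S = (2.32/0.276)·ln[(2.32+0.276·3.25)/(2.32+0.276·2.21)] = 8.406·ln(3.217/2.929) = 0.7882 mol/L.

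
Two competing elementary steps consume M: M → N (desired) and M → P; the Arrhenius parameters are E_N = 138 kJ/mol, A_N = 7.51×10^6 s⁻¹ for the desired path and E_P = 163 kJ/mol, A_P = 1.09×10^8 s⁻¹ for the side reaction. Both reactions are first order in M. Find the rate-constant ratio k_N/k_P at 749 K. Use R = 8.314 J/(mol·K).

k_N/k_P = (A_N/A_P)·exp[−(E_N−E_P)/(RT)] = (A_N/A_P)·exp[(E_P−E_N)/(RT)].
(E_P−E_N)/(RT) = (163−138)×10³/(8.314×749) = 25000/6227 = 4.015.
k_N/k_P = (7.51×10^6/1.09×10^8)·exp(4.015) = 0.06890 × 55.40 = 3.82.

3.82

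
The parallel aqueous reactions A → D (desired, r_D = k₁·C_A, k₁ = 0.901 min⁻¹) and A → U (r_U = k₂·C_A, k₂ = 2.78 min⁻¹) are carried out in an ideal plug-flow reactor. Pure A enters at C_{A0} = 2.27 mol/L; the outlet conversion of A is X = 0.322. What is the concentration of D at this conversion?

0.179 mol/L

C_A = C_{A0}(1−X) = 1.539 mol/L.
Both paths are first order in A, so the instantaneous fraction to D is constant: dC_D/d(−C_A) = k₁/(k₁+k₂) = 0.2448.
C_D = 0.2448·(C_{A0}−C_A) = 0.2448×0.7309 = 0.179 mol/L.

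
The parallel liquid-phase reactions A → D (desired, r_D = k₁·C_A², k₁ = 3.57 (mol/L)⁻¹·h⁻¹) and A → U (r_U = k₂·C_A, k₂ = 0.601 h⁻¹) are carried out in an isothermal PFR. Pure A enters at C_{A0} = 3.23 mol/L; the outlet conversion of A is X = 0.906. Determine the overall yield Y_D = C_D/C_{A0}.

C_A = C_{A0}(1−X) = 0.3036 mol/L.
Along a PFR/batch, dC_U/dC_A = −r_U/(r_D+r_U) = −k₂/(k₂+k₁·C_A).
Integrating from C_{A0} to C_A: C_U = (0.601/3.57)·ln[(0.601+3.57·3.23)/(0.601+3.57·0.304)] = 0.1683·ln(12.13/1.685) = 0.3323 mol/L.
Then C_D = (C_{A0}−C_A) − C_U = 2.926 − 0.3323 = 2.594 mol/L.
Y_D = C_D/C_{A0} = 2.594/3.23 = 0.803.

0.803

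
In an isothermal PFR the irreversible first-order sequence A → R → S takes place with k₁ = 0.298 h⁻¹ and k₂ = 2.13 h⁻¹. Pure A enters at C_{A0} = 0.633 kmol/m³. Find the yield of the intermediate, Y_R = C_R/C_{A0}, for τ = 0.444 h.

For first-order series with pure A initially, C_R(τ) = k₁C_{A0}/(k₂−k₁)·(e^(−k₁τ) − e^(−k₂τ)).
e^(−k₁τ) = e^(−0.298×0.444) = e^(−0.1323) = 0.8761; e^(−k₂τ) = e^(−0.9457) = 0.3884.
C_R = 0.298×0.633/(2.13−0.298) × (0.8761−0.3884) = 0.1030×0.4877 = 0.05021 kmol/m³.
Y_R = C_R/C_{A0} = 0.05021/0.633 = 0.0793.

0.0793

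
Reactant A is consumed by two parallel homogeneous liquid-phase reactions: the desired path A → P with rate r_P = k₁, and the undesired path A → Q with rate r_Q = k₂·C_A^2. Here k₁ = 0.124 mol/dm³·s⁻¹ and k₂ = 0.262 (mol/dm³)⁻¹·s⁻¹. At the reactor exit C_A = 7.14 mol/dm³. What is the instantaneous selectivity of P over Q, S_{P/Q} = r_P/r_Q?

0.00928

S_{P/Q} = r_P/r_Q = (k₁)/(k₂·C_A^2) = (k₁/k₂)·C_A^-2.
= (0.124) / (0.262×7.140^2) = 0.1240/13.36 = 0.00928.
The undesired path is higher order in A, so low C_A (CSTR or dilute feed) favours P.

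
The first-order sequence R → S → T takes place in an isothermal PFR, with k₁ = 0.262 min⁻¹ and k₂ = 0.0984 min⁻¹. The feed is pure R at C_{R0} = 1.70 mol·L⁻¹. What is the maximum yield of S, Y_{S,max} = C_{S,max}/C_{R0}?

Evaluating C_S at τ_opt = ln(k₂/k₁)/(k₂−k₁) gives C_{S,max}/C_{R0} = (k₁/k₂)^[k₂/(k₂−k₁)].
= (0.262/0.0984)^(0.0984/(0.0984−0.262)) = (2.663)^(-0.6015) = 0.5549.

0.555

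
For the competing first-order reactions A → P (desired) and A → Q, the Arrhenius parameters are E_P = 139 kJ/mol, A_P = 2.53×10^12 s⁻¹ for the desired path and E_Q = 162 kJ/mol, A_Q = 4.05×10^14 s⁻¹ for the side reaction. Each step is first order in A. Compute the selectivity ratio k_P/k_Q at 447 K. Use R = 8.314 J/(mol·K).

With equal orders, S_{P/Q} = k_P/k_Q = (A_P/A_Q)·exp[(E_Q−E_P)/(RT)].
(E_Q−E_P)/(RT) = (162−139)×10³/(8.314×447) = 23000/3716 = 6.189.
k_P/k_Q = (2.53×10^12/4.05×10^14)·exp(6.189) = 0.006247 × 487.3 = 3.04.
Since E_P < E_Q, lowering the temperature improves selectivity toward P.

3.04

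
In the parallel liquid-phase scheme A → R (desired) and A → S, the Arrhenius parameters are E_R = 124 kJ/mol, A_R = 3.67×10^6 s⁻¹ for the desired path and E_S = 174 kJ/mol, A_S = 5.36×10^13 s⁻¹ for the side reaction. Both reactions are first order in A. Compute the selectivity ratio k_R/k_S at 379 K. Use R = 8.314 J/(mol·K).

Since both paths have the same order in A, the concentration cancels and S_{R/S} = k_R/k_S = (A_R/A_S)·exp[(E_S−E_R)/(RT)].
(E_S−E_R)/(RT) = (174−124)×10³/(8.314×379) = 50000/3151 = 15.87.
k_R/k_S = (3.67×10^6/5.36×10^13)·exp(15.87) = 6.847×10^-8 × 7.787×10^6 = 0.533.

0.533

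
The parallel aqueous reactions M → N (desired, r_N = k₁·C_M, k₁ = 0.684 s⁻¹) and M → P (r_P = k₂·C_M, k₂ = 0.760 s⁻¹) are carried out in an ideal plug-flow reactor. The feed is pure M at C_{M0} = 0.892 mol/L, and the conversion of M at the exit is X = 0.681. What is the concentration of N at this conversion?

C_M = C_{M0}(1−X) = 0.2845 mol/L.
Both paths are first order in M, so the instantaneous fraction to N is constant: dC_N/d(−C_M) = k₁/(k₁+k₂) = 0.4737.
C_N = 0.4737·(C_{M0}−C_M) = 0.4737×0.6075 = 0.288 mol/L.

0.288 mol/L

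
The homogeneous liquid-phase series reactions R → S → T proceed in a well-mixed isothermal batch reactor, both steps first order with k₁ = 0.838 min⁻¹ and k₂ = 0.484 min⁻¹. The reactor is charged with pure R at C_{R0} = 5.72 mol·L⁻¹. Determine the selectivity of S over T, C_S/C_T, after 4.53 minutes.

For first-order series with pure R initially, C_S(t) = k₁C_{R0}/(k₂−k₁)·(e^(−k₁t) − e^(−k₂t)).
e^(−k₁t) = e^(−0.838×4.53) = e^(−3.796) = 0.02246; e^(−k₂t) = e^(−2.193) = 0.1116.
C_S = 0.838×5.72/(0.484−0.838) × (0.02246−0.1116) = (-13.54)×(-0.08918) = 1.208 mol·L⁻¹.
C_R = C_{R0}e^(−k₁t) = 0.1285 mol·L⁻¹, so C_T = C_{R0}−C_R−C_S = 4.384 mol·L⁻¹; C_S/C_T = 0.275.

0.275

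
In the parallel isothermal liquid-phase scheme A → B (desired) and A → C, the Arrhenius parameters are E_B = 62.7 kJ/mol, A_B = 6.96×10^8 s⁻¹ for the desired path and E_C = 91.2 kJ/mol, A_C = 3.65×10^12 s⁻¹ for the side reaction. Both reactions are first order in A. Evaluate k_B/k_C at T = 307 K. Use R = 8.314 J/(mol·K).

With equal orders, S_{B/C} = k_B/k_C = (A_B/A_C)·exp[(E_C−E_B)/(RT)].
(E_C−E_B)/(RT) = (91.2−62.7)×10³/(8.314×307) = 28500/2552 = 11.17.
k_B/k_C = (6.96×10^8/3.65×10^12)·exp(11.17) = 1.907×10^-4 × 70684 = 13.5.

13.5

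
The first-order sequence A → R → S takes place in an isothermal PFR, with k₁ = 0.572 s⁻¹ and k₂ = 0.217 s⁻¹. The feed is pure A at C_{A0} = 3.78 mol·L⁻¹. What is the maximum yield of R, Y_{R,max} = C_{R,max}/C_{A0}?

At the optimum, C_{R,max}/C_{A0} = (k₁/k₂)^[k₂/(k₂−k₁)].
= (0.572/0.217)^(0.217/(0.217−0.572)) = (2.636)^(-0.6113) = 0.5530.

0.553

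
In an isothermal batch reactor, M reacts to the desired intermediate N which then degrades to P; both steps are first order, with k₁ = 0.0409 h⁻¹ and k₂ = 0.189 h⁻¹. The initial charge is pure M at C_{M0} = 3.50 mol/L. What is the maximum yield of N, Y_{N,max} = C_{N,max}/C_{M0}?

0.142

Evaluating C_N at t_opt = ln(k₂/k₁)/(k₂−k₁) gives C_{N,max}/C_{M0} = (k₁/k₂)^[k₂/(k₂−k₁)].
= (0.0409/0.189)^(0.189/(0.189−0.0409)) = (0.2164)^(1.276) = 0.1418.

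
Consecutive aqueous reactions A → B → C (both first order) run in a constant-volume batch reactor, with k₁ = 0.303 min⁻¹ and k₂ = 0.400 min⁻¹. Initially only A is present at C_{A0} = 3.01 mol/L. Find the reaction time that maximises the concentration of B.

2.86 min

The intermediate peaks when r₁ = r₂, i.e. k₁e^(−k₁t) = k₂e^(−k₂t), giving t_opt = ln(k₂/k₁)/(k₂−k₁).
= ln(0.400/0.303)/(0.400−0.303) = ln(1.320)/0.09700 = 0.2777/0.09700 = 2.86 min.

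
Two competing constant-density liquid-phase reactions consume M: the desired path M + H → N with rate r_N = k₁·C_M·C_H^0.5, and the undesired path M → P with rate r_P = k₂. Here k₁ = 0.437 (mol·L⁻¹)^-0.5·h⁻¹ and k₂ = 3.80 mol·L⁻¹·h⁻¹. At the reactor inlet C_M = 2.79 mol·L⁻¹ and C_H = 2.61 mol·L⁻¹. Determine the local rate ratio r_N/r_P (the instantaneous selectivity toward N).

S_{N/P} = r_N/r_P = (k₁·C_M·C_H^0.5)/(k₂) = (k₁/k₂)·C_M·C_H^0.5.
= (0.437×2.790×2.610^0.5) / (3.80) = 1.970/3.800 = 0.518.
Since the desired path is higher order in M, keeping C_M high (PFR or concentrated feed) favours N.

0.518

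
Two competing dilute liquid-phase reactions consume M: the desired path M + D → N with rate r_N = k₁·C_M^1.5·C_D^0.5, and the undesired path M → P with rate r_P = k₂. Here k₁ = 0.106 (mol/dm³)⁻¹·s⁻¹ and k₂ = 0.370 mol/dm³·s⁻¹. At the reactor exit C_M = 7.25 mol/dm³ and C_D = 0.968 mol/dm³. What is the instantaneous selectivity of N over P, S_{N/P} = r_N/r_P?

5.50

S_{N/P} = r_N/r_P = (k₁·C_M^1.5·C_D^0.5)/(k₂) = (k₁/k₂)·C_M^1.5·C_D^0.5.
= (0.106×7.250^1.5×0.9680^0.5) / (0.370) = 2.036/0.3700 = 5.50.
Since the desired path is higher order in M, keeping C_M high (PFR or concentrated feed) favours N.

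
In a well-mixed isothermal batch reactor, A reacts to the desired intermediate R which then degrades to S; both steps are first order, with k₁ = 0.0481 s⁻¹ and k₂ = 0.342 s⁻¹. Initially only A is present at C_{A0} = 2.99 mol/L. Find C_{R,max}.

For a first-order series the maximum intermediate yield is C_{R,max}/C_{A0} = (k₁/k₂)^[k₂/(k₂−k₁)].
= (0.0481/0.342)^(0.342/(0.342−0.0481)) = (0.1406)^(1.164) = 0.1020.
C_{R,max} = 0.1020×2.99 = 0.305 mol/L.

0.305 mol/L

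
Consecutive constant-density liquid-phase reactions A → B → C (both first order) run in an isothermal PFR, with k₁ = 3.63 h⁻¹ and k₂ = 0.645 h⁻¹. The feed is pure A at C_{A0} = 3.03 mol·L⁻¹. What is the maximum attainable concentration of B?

2.09 mol·L⁻¹

At the optimum, C_{B,max}/C_{A0} = (k₁/k₂)^[k₂/(k₂−k₁)].
= (3.63/0.645)^(0.645/(0.645−3.63)) = (5.628)^(-0.2161) = 0.6884.
C_{B,max} = 0.6884×3.03 = 2.09 mol·L⁻¹.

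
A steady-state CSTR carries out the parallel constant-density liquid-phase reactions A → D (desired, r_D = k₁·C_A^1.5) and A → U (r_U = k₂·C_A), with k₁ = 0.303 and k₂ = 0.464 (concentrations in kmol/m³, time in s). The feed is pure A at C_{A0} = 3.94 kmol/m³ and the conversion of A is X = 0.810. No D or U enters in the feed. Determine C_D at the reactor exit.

Exit C_A = C_{A0}(1−X) = 3.94×0.190 = 0.7486 kmol/m³.
In a CSTR the entire volume is at exit conditions, so r_D = 0.303×0.7486^1.5 = 0.1963 and r_U = 0.464×0.7486 = 0.3474.
Fraction of consumed A going to D: r_D/(r_D+r_U) = 0.3610.
C_D = 0.3610·C_{A0}·X = 0.3610×3.94×0.810 = 1.15 kmol/m³.

1.15 kmol/m³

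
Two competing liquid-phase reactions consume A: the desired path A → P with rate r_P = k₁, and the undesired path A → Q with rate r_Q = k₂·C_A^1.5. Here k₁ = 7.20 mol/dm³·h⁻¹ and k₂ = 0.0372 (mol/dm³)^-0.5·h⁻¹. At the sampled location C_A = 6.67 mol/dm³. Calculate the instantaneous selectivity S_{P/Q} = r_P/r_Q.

S_{P/Q} = r_P/r_Q = (k₁)/(k₂·C_A^1.5) = (k₁/k₂)·C_A^-1.5.
= (7.20) / (0.0372×6.670^1.5) = 7.200/0.6408 = 11.2.

11.2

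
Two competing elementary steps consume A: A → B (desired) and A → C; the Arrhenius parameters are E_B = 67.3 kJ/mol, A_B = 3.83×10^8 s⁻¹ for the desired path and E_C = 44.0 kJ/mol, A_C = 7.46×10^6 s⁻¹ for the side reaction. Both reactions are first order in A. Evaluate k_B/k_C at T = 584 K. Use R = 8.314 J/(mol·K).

k_B/k_C = (A_B/A_C)·exp[−(E_B−E_C)/(RT)] = (A_B/A_C)·exp[(E_C−E_B)/(RT)].
(E_C−E_B)/(RT) = (44.0−67.3)×10³/(8.314×584) = -23300/4855 = -4.799.
k_B/k_C = (3.83×10^8/7.46×10^6)·exp(-4.799) = 51.34 × 0.008240 = 0.423.

0.423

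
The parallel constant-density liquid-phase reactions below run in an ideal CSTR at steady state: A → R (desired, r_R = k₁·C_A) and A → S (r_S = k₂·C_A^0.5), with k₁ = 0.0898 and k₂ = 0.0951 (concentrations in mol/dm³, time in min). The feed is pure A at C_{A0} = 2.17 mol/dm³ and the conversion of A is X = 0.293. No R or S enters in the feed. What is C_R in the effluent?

0.343 mol/dm³

Exit C_A = C_{A0}(1−X) = 2.17×0.707 = 1.534 mol/dm³.
Rates in a CSTR are evaluated at the outlet concentration: r_R = 0.0898×1.534 = 0.1378, r_S = 0.0951×1.534^0.5 = 0.1178.
Fraction of consumed A going to R: r_R/(r_R+r_S) = 0.5391.
C_R = 0.5391·C_{A0}·X = 0.5391×2.17×0.293 = 0.343 mol/dm³.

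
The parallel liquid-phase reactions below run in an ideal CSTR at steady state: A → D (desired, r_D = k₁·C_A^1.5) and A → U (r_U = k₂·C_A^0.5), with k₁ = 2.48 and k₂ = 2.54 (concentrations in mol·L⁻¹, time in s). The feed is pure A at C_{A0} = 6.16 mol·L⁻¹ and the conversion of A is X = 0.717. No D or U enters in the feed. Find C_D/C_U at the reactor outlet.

Exit C_A = C_{A0}(1−X) = 6.16×0.283 = 1.743 mol·L⁻¹.
Rates in a CSTR are evaluated at the outlet concentration: r_D = 2.48×1.743^1.5 = 5.708, r_U = 2.54×1.743^0.5 = 3.354.
Overall selectivity = C_D/C_U = r_Dτ/(r_Uτ) = r_D/r_U = 1.70.

1.70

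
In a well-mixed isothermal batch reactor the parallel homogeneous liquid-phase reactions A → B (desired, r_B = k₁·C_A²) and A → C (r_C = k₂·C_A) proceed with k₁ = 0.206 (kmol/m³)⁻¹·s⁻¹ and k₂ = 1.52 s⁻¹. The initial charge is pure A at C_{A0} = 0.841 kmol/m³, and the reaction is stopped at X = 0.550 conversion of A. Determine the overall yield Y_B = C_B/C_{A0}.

0.0418

C_A = C_{A0}(1−X) = 0.3784 kmol/m³.
Along a PFR/batch, dC_C/dC_A = −r_C/(r_B+r_C) = −k₂/(k₂+k₁·C_A).
Integrating from C_{A0} to C_A: C_C = (1.52/0.206)·ln[(1.52+0.206·0.841)/(1.52+0.206·0.378)] = 7.379·ln(1.693/1.598) = 0.4274 kmol/m³.
Then C_B = (C_{A0}−C_A) − C_C = 0.4626 − 0.4274 = 0.03519 kmol/m³.
Y_B = C_B/C_{A0} = 0.03519/0.841 = 0.0418.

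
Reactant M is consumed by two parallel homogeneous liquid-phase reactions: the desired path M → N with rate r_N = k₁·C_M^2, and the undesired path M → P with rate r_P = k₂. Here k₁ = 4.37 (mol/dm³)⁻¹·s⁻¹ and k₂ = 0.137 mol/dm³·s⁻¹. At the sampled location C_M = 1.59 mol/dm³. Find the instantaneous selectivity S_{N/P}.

S_{N/P} = r_N/r_P = (k₁·C_M^2)/(k₂) = (k₁/k₂)·C_M^2.
= (4.37×1.590^2) / (0.137) = 11.05/0.1370 = 80.6.

80.6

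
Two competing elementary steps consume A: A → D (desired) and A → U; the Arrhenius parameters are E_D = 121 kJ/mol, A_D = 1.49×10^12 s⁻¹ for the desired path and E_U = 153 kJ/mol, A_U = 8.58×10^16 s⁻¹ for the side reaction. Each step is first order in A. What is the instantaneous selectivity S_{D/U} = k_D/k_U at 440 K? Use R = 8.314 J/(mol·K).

0.109

Since both paths have the same order in A, the concentration cancels and S_{D/U} = k_D/k_U = (A_D/A_U)·exp[(E_U−E_D)/(RT)].
(E_U−E_D)/(RT) = (153−121)×10³/(8.314×440) = 32000/3658 = 8.748.
k_D/k_U = (1.49×10^12/8.58×10^16)·exp(8.748) = 1.737×10^-5 × 6295 = 0.109.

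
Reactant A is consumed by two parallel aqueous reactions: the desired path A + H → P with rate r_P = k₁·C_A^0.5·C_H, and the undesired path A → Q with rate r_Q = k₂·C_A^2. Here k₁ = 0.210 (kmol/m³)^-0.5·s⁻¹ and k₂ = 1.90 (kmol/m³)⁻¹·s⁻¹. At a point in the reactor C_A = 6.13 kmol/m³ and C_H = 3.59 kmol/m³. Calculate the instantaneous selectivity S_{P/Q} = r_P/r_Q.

S_{P/Q} = r_P/r_Q = (k₁·C_A^0.5·C_H)/(k₂·C_A^2) = (k₁/k₂)·C_A^-1.5·C_H.
= (0.210×6.130^0.5×3.590) / (1.90×6.130^2) = 1.867/71.40 = 0.0261.

0.0261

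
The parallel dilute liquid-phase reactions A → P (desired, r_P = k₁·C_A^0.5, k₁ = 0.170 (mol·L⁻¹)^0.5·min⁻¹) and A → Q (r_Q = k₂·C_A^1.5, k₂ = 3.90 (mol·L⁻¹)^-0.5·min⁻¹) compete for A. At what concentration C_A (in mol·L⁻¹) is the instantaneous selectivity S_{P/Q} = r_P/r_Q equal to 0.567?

0.0769 mol·L⁻¹

S_{P/Q} = (k₁/k₂)·C_A⁻¹ ⇒ C_A = (S·k₂/k₁)^(-1).
= (0.567×3.90/0.170)^(-1) = (13.01)^(-1) = 0.0769 mol·L⁻¹.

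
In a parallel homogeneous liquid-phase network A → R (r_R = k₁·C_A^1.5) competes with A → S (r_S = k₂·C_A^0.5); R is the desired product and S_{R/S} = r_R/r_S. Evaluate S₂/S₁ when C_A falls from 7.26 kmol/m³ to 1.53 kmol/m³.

S_{R/S} = (k₁/k₂)·C_A, so S₂/S₁ = (C_{A,2}/C_{A,1}).
= 1.53/7.26 = 0.211.

0.211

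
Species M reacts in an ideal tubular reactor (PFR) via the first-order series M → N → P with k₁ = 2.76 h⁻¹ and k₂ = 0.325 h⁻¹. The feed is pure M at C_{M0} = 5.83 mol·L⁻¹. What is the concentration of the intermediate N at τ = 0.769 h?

4.36 mol·L⁻¹

The intermediate concentration in a first-order A→B→C sequence is C_N = k₁C_{M0}(e^(−k₁τ) − e^(−k₂τ))/(k₂−k₁).
e^(−k₁τ) = e^(−2.76×0.769) = e^(−2.122) = 0.1197; e^(−k₂τ) = e^(−0.2499) = 0.7789.
C_N = 2.76×5.83/(0.325−2.76) × (0.1197−0.7789) = (-6.608)×(-0.6591) = 4.356 mol·L⁻¹.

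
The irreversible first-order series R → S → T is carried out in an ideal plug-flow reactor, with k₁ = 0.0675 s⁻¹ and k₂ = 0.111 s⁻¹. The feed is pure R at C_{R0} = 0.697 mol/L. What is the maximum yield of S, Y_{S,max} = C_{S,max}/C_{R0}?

0.281

Evaluating C_S at τ_opt = ln(k₂/k₁)/(k₂−k₁) gives C_{S,max}/C_{R0} = (k₁/k₂)^[k₂/(k₂−k₁)].
= (0.0675/0.111)^(0.111/(0.111−0.0675)) = (0.6081)^(2.552) = 0.2810.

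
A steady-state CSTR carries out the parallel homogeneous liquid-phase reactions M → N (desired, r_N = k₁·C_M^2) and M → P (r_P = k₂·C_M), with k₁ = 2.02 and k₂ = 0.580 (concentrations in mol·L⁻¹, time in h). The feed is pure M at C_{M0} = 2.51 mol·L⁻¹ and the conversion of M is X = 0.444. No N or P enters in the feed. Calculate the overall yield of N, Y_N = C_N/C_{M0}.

Exit C_M = C_{M0}(1−X) = 2.51×0.556 = 1.396 mol·L⁻¹.
Rates in a CSTR are evaluated at the outlet concentration: r_N = 2.02×1.396^2 = 3.934, r_P = 0.580×1.396 = 0.8094.
Fraction of consumed M going to N: r_N/(r_N+r_P) = 0.8294.
C_N = 0.8294·C_{M0}·X = 0.8294×2.51×0.444 = 0.924 mol·L⁻¹; Y_N = C_N/C_{M0} = 0.368.

0.368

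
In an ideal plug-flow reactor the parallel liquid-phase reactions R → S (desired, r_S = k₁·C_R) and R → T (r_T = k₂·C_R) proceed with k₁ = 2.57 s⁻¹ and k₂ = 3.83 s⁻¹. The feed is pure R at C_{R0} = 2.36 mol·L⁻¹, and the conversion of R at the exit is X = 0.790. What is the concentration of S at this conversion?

0.749 mol·L⁻¹

C_R = C_{R0}(1−X) = 0.4956 mol·L⁻¹.
Both paths are first order in R, so the instantaneous fraction to S is constant: dC_S/d(−C_R) = k₁/(k₁+k₂) = 0.4016.
C_S = 0.4016·(C_{R0}−C_R) = 0.4016×1.864 = 0.749 mol·L⁻¹.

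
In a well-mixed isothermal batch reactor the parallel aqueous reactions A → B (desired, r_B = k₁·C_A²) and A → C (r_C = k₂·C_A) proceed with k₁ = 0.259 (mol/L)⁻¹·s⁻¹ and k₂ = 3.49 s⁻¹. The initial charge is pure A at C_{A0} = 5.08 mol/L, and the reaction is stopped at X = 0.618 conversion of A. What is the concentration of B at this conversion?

0.642 mol/L

C_A = C_{A0}(1−X) = 1.941 mol/L.
Along a PFR/batch, dC_C/dC_A = −r_C/(r_B+r_C) = −k₂/(k₂+k₁·C_A).
Integrating from C_{A0} to C_A: C_C = (3.49/0.259)·ln[(3.49+0.259·5.08)/(3.49+0.259·1.94)] = 13.47·ln(4.806/3.993) = 2.498 mol/L.
Then C_B = (C_{A0}−C_A) − C_C = 3.139 − 2.498 = 0.6417 mol/L.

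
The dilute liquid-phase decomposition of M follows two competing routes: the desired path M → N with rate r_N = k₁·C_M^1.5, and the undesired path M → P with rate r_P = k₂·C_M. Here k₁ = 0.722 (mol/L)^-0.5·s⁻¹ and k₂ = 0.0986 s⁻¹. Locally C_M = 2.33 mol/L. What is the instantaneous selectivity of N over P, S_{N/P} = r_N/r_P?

S_{N/P} = r_N/r_P = (k₁·C_M^1.5)/(k₂·C_M) = (k₁/k₂)·C_M^0.5.
= (0.722×2.330^1.5) / (0.0986×2.330) = 2.568/0.2297 = 11.2.
Since the desired path is higher order in M, keeping C_M high (PFR or concentrated feed) favours N.

11.2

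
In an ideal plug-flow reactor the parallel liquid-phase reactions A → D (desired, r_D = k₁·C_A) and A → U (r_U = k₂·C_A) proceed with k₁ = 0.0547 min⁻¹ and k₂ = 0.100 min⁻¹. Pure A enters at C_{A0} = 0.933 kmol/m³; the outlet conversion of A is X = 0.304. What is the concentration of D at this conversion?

C_A = C_{A0}(1−X) = 0.6494 kmol/m³.
Both paths are first order in A, so the instantaneous fraction to D is constant: dC_D/d(−C_A) = k₁/(k₁+k₂) = 0.3536.
C_D = 0.3536·(C_{A0}−C_A) = 0.3536×0.2836 = 0.100 kmol/m³.

0.100 kmol/m³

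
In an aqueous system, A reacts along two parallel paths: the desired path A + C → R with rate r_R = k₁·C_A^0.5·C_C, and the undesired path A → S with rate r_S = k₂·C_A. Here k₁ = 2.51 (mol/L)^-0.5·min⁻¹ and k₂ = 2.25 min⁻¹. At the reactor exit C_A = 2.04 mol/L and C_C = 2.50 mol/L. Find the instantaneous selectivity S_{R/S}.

S_{R/S} = r_R/r_S = (k₁·C_A^0.5·C_C)/(k₂·C_A) = (k₁/k₂)·C_A^-0.5·C_C.
= (2.51×2.040^0.5×2.500) / (2.25×2.040) = 8.962/4.590 = 1.95.
The undesired path is higher order in A, so low C_A (CSTR or dilute feed) favours R.

1.95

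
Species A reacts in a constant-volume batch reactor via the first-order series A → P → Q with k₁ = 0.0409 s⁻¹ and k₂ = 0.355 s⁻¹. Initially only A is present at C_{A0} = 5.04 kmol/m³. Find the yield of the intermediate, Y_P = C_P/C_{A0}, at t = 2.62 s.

Solving the coupled first-order balances gives C_P(t) = [k₁/(k₂−k₁)]·C_{A0}·(e^(−k₁t) − e^(−k₂t)).
e^(−k₁t) = e^(−0.0409×2.62) = e^(−0.1072) = 0.8984; e^(−k₂t) = e^(−0.9301) = 0.3945.
C_P = 0.0409×5.04/(0.355−0.0409) × (0.8984−0.3945) = 0.6563×0.5039 = 0.3307 kmol/m³.
Y_P = C_P/C_{A0} = 0.3307/5.04 = 0.0656.

0.0656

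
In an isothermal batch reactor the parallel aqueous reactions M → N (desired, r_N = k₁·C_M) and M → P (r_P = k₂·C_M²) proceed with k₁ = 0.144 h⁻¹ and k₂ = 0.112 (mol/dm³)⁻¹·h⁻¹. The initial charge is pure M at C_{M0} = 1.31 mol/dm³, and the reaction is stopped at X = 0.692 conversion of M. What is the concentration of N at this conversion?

0.552 mol/dm³

C_M = C_{M0}(1−X) = 0.4035 mol/dm³.
Along a PFR/batch, dC_N/dC_M = −r_N/(r_N+r_P) = −k₁/(k₁+k₂·C_M).
Integrating from C_{M0} to C_M: C_N = (0.144/0.112)·ln[(0.144+0.112·1.31)/(0.144+0.112·0.403)] = 1.286·ln(0.2907/0.1892) = 0.5524 mol/dm³.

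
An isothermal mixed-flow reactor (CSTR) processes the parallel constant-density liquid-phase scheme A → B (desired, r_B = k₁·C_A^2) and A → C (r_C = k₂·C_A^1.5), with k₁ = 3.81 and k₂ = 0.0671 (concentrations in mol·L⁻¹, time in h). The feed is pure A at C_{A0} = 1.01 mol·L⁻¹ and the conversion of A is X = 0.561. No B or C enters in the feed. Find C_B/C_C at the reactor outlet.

Exit C_A = C_{A0}(1−X) = 1.01×0.439 = 0.4434 mol·L⁻¹.
Rates in a CSTR are evaluated at the outlet concentration: r_B = 3.81×0.4434^2 = 0.7490, r_C = 0.0671×0.4434^1.5 = 0.01981.
Overall selectivity = C_B/C_C = r_Bτ/(r_Cτ) = r_B/r_C = 37.8.

37.8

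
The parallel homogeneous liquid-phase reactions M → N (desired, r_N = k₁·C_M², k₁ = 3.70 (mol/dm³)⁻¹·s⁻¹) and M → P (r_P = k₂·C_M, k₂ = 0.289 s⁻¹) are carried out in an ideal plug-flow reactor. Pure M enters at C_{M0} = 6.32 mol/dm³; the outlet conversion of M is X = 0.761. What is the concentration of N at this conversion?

4.70 mol/dm³

C_M = C_{M0}(1−X) = 1.510 mol/dm³.
Along a PFR/batch, dC_P/dC_M = −r_P/(r_N+r_P) = −k₂/(k₂+k₁·C_M).
Integrating from C_{M0} to C_M: C_P = (0.289/3.70)·ln[(0.289+3.70·6.32)/(0.289+3.70·1.51)] = 0.07811·ln(23.67/5.878) = 0.1088 mol/dm³.
Then C_N = (C_{M0}−C_M) − C_P = 4.810 − 0.1088 = 4.701 mol/dm³.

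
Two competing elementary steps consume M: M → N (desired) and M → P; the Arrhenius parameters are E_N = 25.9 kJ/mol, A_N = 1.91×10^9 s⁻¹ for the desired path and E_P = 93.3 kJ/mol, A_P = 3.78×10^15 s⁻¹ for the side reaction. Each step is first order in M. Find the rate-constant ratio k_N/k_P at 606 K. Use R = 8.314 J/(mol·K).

With equal orders, S_{N/P} = k_N/k_P = (A_N/A_P)·exp[(E_P−E_N)/(RT)].
(E_P−E_N)/(RT) = (93.3−25.9)×10³/(8.314×606) = 67400/5038 = 13.38.
k_N/k_P = (1.91×10^9/3.78×10^15)·exp(13.38) = 5.053×10^-7 × 6.454×10^5 = 0.326.

0.326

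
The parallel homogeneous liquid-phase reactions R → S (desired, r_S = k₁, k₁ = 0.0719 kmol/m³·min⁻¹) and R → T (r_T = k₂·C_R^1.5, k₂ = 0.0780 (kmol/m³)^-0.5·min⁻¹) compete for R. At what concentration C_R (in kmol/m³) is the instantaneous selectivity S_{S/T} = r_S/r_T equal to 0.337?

1.96 kmol/m³

S_{S/T} = (k₁/k₂)·C_R^-1.5 ⇒ C_R = (S·k₂/k₁)^(1/(-1.5)).
= (0.337×0.0780/0.0719)^(-0.6667) = (0.3656)^(-0.6667) = 1.96 kmol/m³.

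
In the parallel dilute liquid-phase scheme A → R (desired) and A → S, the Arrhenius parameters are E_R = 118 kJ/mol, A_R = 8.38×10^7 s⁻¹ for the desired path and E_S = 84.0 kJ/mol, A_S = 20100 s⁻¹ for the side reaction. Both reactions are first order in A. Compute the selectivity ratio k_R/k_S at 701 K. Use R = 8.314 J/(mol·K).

12.2

k_R/k_S = (A_R/A_S)·exp[−(E_R−E_S)/(RT)] = (A_R/A_S)·exp[(E_S−E_R)/(RT)].
(E_S−E_R)/(RT) = (84.0−118)×10³/(8.314×701) = -34000/5828 = -5.834.
k_R/k_S = (8.38×10^7/20100)·exp(-5.834) = 4169 × 0.002927 = 12.2.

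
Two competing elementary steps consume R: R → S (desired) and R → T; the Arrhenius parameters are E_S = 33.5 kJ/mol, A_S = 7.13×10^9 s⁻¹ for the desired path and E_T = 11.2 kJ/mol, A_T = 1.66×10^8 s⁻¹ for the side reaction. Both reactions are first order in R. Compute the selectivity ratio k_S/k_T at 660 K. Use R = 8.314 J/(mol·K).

k_S/k_T = (A_S/A_T)·exp[−(E_S−E_T)/(RT)] = (A_S/A_T)·exp[(E_T−E_S)/(RT)].
(E_T−E_S)/(RT) = (11.2−33.5)×10³/(8.314×660) = -22300/5487 = -4.064.
k_S/k_T = (7.13×10^9/1.66×10^8)·exp(-4.064) = 42.95 × 0.01718 = 0.738.
Since E_S > E_T, raising the temperature improves selectivity toward S.

0.738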